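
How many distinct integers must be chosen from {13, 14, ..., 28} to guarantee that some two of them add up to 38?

Two chosen integers sum to 38 exactly when both halves of some pair {x, 38−x} with 13 ≤ x ≤ 38−x ≤ 25 are chosen — 6 such pairs.
The remaining 4 elements (those with no distinct partner in range) can never complete a 38-sum, so the worst case takes all of them and one from each pair: 4 + 6 = 10.
The 11th integer has to be the second member of some pair, so 10 + 1 = 11.

11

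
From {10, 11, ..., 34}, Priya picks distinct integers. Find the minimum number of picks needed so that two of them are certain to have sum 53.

18

Group the elements by complementary pair {x, 53−x}: {19,34}, {20,33}, {21,32}, …, giving 8 two-element pairs and 9 integers whose partner 53−x falls outside [10,34].
Treating each of those 17 groups as a pigeonhole, one can pick one integer per group — 17 integers — with no two summing to 53.
The 18th integer lands in an occupied pair, forcing a sum of 53.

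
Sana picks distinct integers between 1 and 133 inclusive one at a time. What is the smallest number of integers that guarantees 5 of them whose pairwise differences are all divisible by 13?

Integers whose pairwise differences are multiples of 13 are exactly those sharing a remainder mod 13. The 13 residue classes mod 13 are the pigeonholes.
With 52 integers one could put 4 in each residue class and have no class reach 5.
The 53rd integer pushes some class to 5, so 13·4 + 1 = 53.

53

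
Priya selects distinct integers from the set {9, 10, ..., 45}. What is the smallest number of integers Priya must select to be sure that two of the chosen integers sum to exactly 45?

24

A set avoiding the sum 45 can contain at most one of each pair {x, 45−x}, plus the 9 elements whose complement lies outside the range.
The integers 23, …, 45 (23 of them) are such a set: any two sum to at least 23+24 = 47 > 45.
Any 24th integer completes one of the 14 pairs, so 24 choices force a sum of 45.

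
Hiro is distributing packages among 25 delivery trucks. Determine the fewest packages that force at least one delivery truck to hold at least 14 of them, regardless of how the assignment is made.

326

With 325 packages one could put exactly 13 in each of the 25 delivery trucks, and no delivery truck would reach 14.
One more package must land in a delivery truck that already has 13, giving it 14.
So 25 × 13 + 1 = 326 packages are required.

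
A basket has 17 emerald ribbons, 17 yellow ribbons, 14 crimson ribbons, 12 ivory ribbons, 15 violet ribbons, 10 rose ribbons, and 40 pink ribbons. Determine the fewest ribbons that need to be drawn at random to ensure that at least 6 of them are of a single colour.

An adversary could hand out at most 5 ribbons per colour: 5 + 5 + 5 + 5 + 5 + 5 + 5 = 35 ribbons and still no colour has 6.
One more ribbon lands in a colour already at 5, so 36 draws are enough and 35 are not.

36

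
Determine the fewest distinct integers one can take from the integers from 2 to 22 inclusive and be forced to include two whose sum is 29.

Group the elements by complementary pair {x, 29−x}: {7,22}, {8,21}, {9,20}, …, giving 8 two-element pairs and 5 integers whose partner 29−x falls outside [2,22].
Treating each of those 13 groups as a pigeonhole, one can pick one integer per group — 13 integers — with no two summing to 29.
The 14th integer lands in an occupied pair, forcing a sum of 29.

14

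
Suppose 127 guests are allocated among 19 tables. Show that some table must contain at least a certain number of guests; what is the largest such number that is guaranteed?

7

The 19 tables are the holes and the 127 guests are the pigeons.
If every table held at most 6 guests, the total would be at most 19 × 6 = 114, which is less than 127.
So some table holds at least ⌈127/19⌉ = 7 guests.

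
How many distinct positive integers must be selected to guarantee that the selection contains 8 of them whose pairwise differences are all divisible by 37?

Integers whose pairwise differences are multiples of 37 are exactly those sharing a remainder mod 37. The 37 residue classes mod 37 are the pigeonholes.
With 259 integers one could put 7 in each residue class and have no class reach 8.
The 260th integer pushes some class to 8, so 37·7 + 1 = 260.

260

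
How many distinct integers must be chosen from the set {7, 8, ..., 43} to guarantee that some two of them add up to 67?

28

A set avoiding the sum 67 can contain at most one of each pair {x, 67−x}, plus the 17 elements whose complement lies outside the range.
The integers 7, …, 33 (27 of them) are such a set: any two sum to at least 7+8 = 15 and at most 32+33 = 65 < 67.
Any 28th integer completes one of the 10 pairs, so 28 choices force a sum of 67.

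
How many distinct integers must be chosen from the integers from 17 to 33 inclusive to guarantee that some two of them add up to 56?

13

Group the elements by complementary pair {x, 56−x}: {23,33}, {24,32}, {25,31}, …, giving 5 two-element pairs, the single value 28 (it cannot pair with itself since the integers are distinct), and 6 integers whose partner 56−x falls outside [17,33].
Treating each of those 12 groups as a pigeonhole, one can pick one integer per group — 12 integers — with no two summing to 56.
The 13th integer lands in an occupied pair, forcing a sum of 56.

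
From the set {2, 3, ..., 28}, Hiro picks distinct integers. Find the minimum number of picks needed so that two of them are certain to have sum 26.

A set avoiding the sum 26 can contain at most one of each pair {x, 26−x}, plus the 5 elements whose complement lies outside the range or equal to its own complement.
The integers 13, …, 28 (16 of them) are such a set: any two sum to at least 13+14 = 27 > 26.
Any 17th integer completes one of the 11 pairs, so 17 choices force a sum of 26.

17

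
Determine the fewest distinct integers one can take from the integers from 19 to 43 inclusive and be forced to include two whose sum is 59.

Two chosen integers sum to 59 exactly when both halves of some pair {x, 59−x} with 19 ≤ x ≤ 59−x ≤ 40 are chosen — 11 such pairs.
The remaining 3 elements (those with no distinct partner in range) can never complete a 59-sum, so the worst case takes all of them and one from each pair: 3 + 11 = 14.
The 15th integer has to be the second member of some pair, so 14 + 1 = 15.

15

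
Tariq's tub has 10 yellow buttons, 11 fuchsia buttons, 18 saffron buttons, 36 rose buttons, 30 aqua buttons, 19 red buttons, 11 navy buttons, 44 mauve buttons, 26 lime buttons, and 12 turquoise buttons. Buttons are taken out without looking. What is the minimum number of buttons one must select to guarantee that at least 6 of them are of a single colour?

Pigeonhole: the 10 colours are the holes; the buttons drawn are the pigeons.
To avoid 6 of any one colour, the worst case takes at most 5 of each colour.
That gives 5 + 5 + 5 + 5 + 5 + 5 + 5 + 5 + 5 + 5 = 50 buttons with no colour reaching 6.
The next button forces some colour to 6, so 50 + 1 = 51.

51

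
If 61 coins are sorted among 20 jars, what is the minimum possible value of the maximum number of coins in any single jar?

By pigeonhole, the 20 jars are the holes and the 61 coins are the pigeons.
If every jar held at most 3 coins, the total would be at most 20 × 3 = 60, which is less than 61.
So some jar holds at least ⌈61/20⌉ = 4 coins.

4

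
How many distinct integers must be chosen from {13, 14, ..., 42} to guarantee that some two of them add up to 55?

Two chosen integers sum to 55 exactly when both halves of some pair {x, 55−x} with 13 ≤ x ≤ 55−x ≤ 42 are chosen — 15 such pairs.
Every element belongs to one of those pairs, so the worst case picks one from each: 15 integers.
Pigeonhole: the 16th integer has to be the second member of some pair, so 15 + 1 = 16.

16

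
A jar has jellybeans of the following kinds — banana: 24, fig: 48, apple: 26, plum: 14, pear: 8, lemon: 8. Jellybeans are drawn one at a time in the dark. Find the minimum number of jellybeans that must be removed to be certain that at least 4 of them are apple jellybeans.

106

In the worst case for collecting apple jellybeans, every non-apple jellybean comes out first.
There are 24 + 48 + 14 + 8 + 8 = 102 non-apple jellybeans altogether.
After those, each further jellybean must be apple, so 102 + 4 = 106 draws guarantee 4 apple jellybeans.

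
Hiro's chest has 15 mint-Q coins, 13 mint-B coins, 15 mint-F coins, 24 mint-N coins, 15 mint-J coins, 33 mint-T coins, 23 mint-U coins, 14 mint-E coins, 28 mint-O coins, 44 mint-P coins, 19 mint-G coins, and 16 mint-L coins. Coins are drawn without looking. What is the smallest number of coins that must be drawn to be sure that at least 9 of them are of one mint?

Put each drawn coin into a box by mint. The largest draw with every box below 9 takes min(count, 8) from each mint.
Σ min(cᵢ, 8) = 8 + 8 + 8 + 8 + 8 + 8 + 8 + 8 + 8 + 8 + 8 + 8 = 96.
Draw number 96 + 1 = 97 must push one box to 9.

97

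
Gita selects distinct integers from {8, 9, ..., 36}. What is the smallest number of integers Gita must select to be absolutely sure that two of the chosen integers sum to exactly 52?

20

Two chosen integers sum to 52 exactly when both halves of some pair {x, 52−x} with 16 ≤ x ≤ 52−x ≤ 36 are chosen — 10 such pairs.
The remaining 9 elements (those with no distinct partner in range) can never complete a 52-sum, so the worst case takes all of them and one from each pair: 9 + 10 = 19.
By the pigeonhole principle, the 20th integer has to be the second member of some pair, so 19 + 1 = 20.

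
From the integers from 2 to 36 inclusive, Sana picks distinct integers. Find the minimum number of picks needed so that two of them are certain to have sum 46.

Group the elements by complementary pair {x, 46−x}: {10,36}, {11,35}, {12,34}, …, giving 13 two-element pairs, the single value 23 (it cannot pair with itself since the integers are distinct), and 8 integers whose partner 46−x falls outside [2,36].
Treating each of those 22 groups as a pigeonhole, one can pick one integer per group — 22 integers — with no two summing to 46.
The 23rd integer lands in an occupied pair, forcing a sum of 46.

23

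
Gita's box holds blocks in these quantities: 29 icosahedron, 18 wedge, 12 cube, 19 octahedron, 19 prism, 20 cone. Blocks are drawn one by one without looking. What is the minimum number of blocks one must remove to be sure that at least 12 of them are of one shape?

67

By pigeonhole, put each drawn block into a box by shape. The largest draw with every box below 12 takes min(count, 11) from each shape.
Σ min(cᵢ, 11) = 11 + 11 + 11 + 11 + 11 + 11 = 66.
Draw number 66 + 1 = 67 must push one box to 12.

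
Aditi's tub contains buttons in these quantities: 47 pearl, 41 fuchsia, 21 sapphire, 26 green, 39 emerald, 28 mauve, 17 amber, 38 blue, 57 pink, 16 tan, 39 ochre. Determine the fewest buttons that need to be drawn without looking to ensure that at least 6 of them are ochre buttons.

336

In the worst case for collecting ochre buttons, every non-ochre button comes out first.
There are 47 + 41 + 21 + 26 + 39 + 28 + 17 + 38 + 57 + 16 = 330 non-ochre buttons altogether.
After those, each further button must be ochre, so 330 + 6 = 336 draws guarantee 6 ochre buttons.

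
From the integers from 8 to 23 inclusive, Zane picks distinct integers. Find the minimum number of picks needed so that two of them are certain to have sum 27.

11

A set avoiding the sum 27 can contain at most one of each pair {x, 27−x}, plus the 4 elements whose complement lies outside the range.
The integers 14, …, 23 (10 of them) are such a set: any two sum to at least 14+15 = 29 > 27.
Any 11th integer completes one of the 6 pairs, so 11 choices force a sum of 27.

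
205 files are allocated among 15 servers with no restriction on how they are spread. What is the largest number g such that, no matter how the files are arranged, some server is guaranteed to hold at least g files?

14

By pigeonhole, the 15 servers are the holes and the 205 files are the pigeons.
If every server held at most 13 files, the total would be at most 15 × 13 = 195, which is less than 205.
So some server holds at least ⌈205/15⌉ = 14 files.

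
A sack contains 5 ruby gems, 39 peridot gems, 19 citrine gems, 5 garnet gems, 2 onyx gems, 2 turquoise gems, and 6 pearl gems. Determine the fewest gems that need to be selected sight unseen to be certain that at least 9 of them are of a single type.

37

By pigeonhole, put each drawn gem into a box by type. The largest draw with every box below 9 takes min(count, 8) from each type; types with fewer than 8 contribute all they have.
Σ min(cᵢ, 8) = 5 + 8 + 8 + 5 + 2 + 2 + 6 = 36.
Draw number 36 + 1 = 37 must push one box to 9.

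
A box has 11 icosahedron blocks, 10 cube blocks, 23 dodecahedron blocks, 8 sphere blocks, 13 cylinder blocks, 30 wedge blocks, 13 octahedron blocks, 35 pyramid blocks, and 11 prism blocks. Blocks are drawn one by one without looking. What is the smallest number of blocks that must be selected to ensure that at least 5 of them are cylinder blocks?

In the worst case for collecting cylinder blocks, every non-cylinder block comes out first.
There are 11 + 10 + 23 + 8 + 30 + 13 + 35 + 11 = 141 non-cylinder blocks altogether.
After those, each further block must be cylinder, so 141 + 5 = 146 draws guarantee 5 cylinder blocks.

146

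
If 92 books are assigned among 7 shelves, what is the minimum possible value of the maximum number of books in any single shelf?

By pigeonhole, the 7 shelves are the holes and the 92 books are the pigeons.
If every shelf held at most 13 books, the total would be at most 7 × 13 = 91, which is less than 92.
So some shelf holds at least ⌈92/7⌉ = 14 books.

14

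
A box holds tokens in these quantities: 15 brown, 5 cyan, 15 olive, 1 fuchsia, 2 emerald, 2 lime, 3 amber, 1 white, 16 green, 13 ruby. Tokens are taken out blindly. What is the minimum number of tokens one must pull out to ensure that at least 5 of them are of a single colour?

30

An adversary could hand out at most 4 tokens per colour (5 colours run out sooner): 4 + 4 + 4 + 1 + 2 + 2 + 3 + 1 + 4 + 4 = 29 tokens and still no colour has 5.
One more token lands in a colour already at 4, so 30 draws are enough and 29 are not.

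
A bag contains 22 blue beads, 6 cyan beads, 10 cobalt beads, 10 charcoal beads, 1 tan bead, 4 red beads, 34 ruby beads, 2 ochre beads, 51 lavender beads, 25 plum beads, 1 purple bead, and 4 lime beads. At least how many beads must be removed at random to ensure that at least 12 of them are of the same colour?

Put each drawn bead into a box by colour. The largest draw with every box below 12 takes min(count, 11) from each colour; colours with fewer than 11 contribute all they have.
Σ min(cᵢ, 11) = 11 + 6 + 10 + 10 + 1 + 4 + 11 + 2 + 11 + 11 + 1 + 4 = 82.
Draw number 82 + 1 = 83 must push one box to 12.

83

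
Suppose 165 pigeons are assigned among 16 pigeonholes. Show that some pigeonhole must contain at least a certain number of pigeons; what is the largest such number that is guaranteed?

11

Pigeonhole: the 16 pigeonholes are the holes and the 165 pigeons are the pigeons.
If every pigeonhole held at most 10 pigeons, the total would be at most 16 × 10 = 160, which is less than 165.
So some pigeonhole holds at least ⌈165/16⌉ = 11 pigeons.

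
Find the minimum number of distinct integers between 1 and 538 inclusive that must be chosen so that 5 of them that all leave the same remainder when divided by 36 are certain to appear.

Pigeonhole: the 36 residue classes mod 36 are the pigeonholes.
With 144 integers one could put 4 in each residue class and have no class reach 5.
The 145th integer pushes some class to 5, so 36·4 + 1 = 145.

145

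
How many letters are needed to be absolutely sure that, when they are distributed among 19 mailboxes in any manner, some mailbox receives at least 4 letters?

58

With 57 letters one could put exactly 3 in each of the 19 mailboxes, and no mailbox would reach 4.
One more letter must land in a mailbox that already has 3, giving it 4.
So 19 × 3 + 1 = 58 letters are required.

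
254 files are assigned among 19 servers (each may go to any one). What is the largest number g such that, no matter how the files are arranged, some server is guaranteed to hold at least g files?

14

By pigeonhole, the 19 servers are the holes and the 254 files are the pigeons.
If every server held at most 13 files, the total would be at most 19 × 13 = 247, which is less than 254.
So some server holds at least ⌈254/19⌉ = 14 files.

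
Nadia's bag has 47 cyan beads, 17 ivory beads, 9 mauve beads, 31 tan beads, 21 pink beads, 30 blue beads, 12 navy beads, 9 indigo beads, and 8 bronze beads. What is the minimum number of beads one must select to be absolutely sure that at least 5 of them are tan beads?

In the worst case for collecting tan beads, every non-tan bead comes out first.
There are 47 + 17 + 9 + 21 + 30 + 12 + 9 + 8 = 153 non-tan beads altogether.
After those, each further bead must be tan, so 153 + 5 = 158 draws guarantee 5 tan beads.

158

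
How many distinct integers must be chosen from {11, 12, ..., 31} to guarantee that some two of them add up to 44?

13

Group the elements by complementary pair {x, 44−x}: {13,31}, {14,30}, {15,29}, …, giving 9 two-element pairs, the single value 22 (it cannot pair with itself since the integers are distinct), and 2 integers whose partner 44−x falls outside [11,31].
Pigeonhole: treating each of those 12 groups as a pigeonhole, one can pick one integer per group — 12 integers — with no two summing to 44.
The 13th integer lands in an occupied pair, forcing a sum of 44.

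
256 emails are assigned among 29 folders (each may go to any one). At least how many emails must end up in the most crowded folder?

By pigeonhole, the 29 folders are the holes and the 256 emails are the pigeons.
If every folder held at most 8 emails, the total would be at most 29 × 8 = 232, which is less than 256.
So some folder holds at least ⌈256/29⌉ = 9 emails.

9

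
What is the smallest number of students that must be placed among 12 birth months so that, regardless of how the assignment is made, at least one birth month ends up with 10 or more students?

109

With 108 students one could put exactly 9 in each of the 12 birth months, and no birth month would reach 10.
One more student must land in a birth month that already has 9, giving it 10.
So 12 × 9 + 1 = 109 students are required.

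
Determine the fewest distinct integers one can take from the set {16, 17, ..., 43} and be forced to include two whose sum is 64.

A set avoiding the sum 64 can contain at most one of each pair {x, 64−x}, plus the 6 elements whose complement lies outside the range or equal to its own complement.
The integers 16, …, 32 (17 of them) are such a set: any two sum to at least 16+17 = 33 and at most 31+32 = 63 < 64.
Pigeonhole: any 18th integer completes one of the 11 pairs, so 18 choices force a sum of 64.

18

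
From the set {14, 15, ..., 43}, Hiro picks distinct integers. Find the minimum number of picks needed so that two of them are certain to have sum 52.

A set avoiding the sum 52 can contain at most one of each pair {x, 52−x}, plus the 6 elements whose complement lies outside the range or equal to its own complement.
The integers 26, …, 43 (18 of them) are such a set: any two sum to at least 26+27 = 53 > 52.
Pigeonhole: any 19th integer completes one of the 12 pairs, so 19 choices force a sum of 52.

19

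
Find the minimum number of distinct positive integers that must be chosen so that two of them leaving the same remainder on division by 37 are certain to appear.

38

By the pigeonhole principle, the 37 residue classes mod 37 are the pigeonholes.
With 37 integers one could put 1 in each residue class and have no class reach 2.
The 38th integer pushes some class to 2, so 37·1 + 1 = 38.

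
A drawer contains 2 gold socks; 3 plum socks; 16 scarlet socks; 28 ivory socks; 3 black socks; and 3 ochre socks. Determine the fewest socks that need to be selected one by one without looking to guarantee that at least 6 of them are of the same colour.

22

By pigeonhole, put each drawn sock into a box by colour. The largest draw with every box below 6 takes min(count, 5) from each colour; colours with fewer than 5 contribute all they have.
Σ min(cᵢ, 5) = 2 + 3 + 5 + 5 + 3 + 3 = 21.
Draw number 21 + 1 = 22 must push one box to 6.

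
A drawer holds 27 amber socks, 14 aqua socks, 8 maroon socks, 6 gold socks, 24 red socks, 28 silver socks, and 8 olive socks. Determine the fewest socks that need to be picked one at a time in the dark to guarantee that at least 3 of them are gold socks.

112

In the worst case for collecting gold socks, every non-gold sock comes out first.
There are 27 + 14 + 8 + 24 + 28 + 8 = 109 non-gold socks altogether.
After those, each further sock must be gold, so 109 + 3 = 112 draws guarantee 3 gold socks.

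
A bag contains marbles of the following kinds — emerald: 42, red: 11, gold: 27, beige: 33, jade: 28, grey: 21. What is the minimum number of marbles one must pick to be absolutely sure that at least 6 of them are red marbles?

157

In the worst case for collecting red marbles, every non-red marble comes out first.
There are 42 + 27 + 33 + 28 + 21 = 151 non-red marbles altogether.
After those, each further marble must be red, so 151 + 6 = 157 draws guarantee 6 red marbles.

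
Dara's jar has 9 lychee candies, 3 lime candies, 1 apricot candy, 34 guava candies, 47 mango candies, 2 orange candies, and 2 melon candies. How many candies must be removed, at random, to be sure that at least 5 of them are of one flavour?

By pigeonhole, the 7 flavours are the holes; the candies drawn are the pigeons.
To avoid 5 of any one flavour, the worst case takes at most 4 of each flavour, or every candy of a flavour that has fewer than 4.
That gives 4 + 3 + 1 + 4 + 4 + 2 + 2 = 20 candies with no flavour reaching 5.
The next candy forces some flavour to 5, so 20 + 1 = 21.

21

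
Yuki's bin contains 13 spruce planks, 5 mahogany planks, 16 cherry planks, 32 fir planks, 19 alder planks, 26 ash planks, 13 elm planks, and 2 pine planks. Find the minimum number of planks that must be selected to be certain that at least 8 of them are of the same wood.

50

Pigeonhole: put each drawn plank into a box by wood. The largest draw with every box below 8 takes min(count, 7) from each wood; woods with fewer than 7 contribute all they have.
Σ min(cᵢ, 7) = 7 + 5 + 7 + 7 + 7 + 7 + 7 + 2 = 49.
Draw number 49 + 1 = 50 must push one box to 8.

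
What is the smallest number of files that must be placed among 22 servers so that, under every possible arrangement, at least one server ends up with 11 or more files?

With 220 files one could put exactly 10 in each of the 22 servers, and no server would reach 11.
One more file must land in a server that already has 10, giving it 11.
So 22 × 10 + 1 = 221 files are required.

221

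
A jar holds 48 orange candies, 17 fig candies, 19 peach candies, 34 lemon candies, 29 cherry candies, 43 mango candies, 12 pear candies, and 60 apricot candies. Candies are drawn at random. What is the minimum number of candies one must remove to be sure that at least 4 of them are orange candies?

In the worst case for collecting orange candies, every non-orange candy comes out first.
There are 17 + 19 + 34 + 29 + 43 + 12 + 60 = 214 non-orange candies altogether.
After those, each further candy must be orange, so 214 + 4 = 218 draws guarantee 4 orange candies.

218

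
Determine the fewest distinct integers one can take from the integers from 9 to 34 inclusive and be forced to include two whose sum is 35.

18

Two chosen integers sum to 35 exactly when both halves of some pair {x, 35−x} with 9 ≤ x ≤ 35−x ≤ 26 are chosen — 9 such pairs.
The remaining 8 elements (those with no distinct partner in range) can never complete a 35-sum, so the worst case takes all of them and one from each pair: 8 + 9 = 17.
By the pigeonhole principle, the 18th integer has to be the second member of some pair, so 17 + 1 = 18.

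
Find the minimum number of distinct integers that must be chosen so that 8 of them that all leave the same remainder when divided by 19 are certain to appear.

134

The 19 residue classes mod 19 are the pigeonholes.
With 133 integers one could put 7 in each residue class and have no class reach 8.
The 134th integer pushes some class to 8, so 19·7 + 1 = 134.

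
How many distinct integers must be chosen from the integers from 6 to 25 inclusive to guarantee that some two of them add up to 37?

14

Two chosen integers sum to 37 exactly when both halves of some pair {x, 37−x} with 12 ≤ x ≤ 37−x ≤ 25 are chosen — 7 such pairs.
The remaining 6 elements (those with no distinct partner in range) can never complete a 37-sum, so the worst case takes all of them and one from each pair: 6 + 7 = 13.
By the pigeonhole principle, the 14th integer has to be the second member of some pair, so 13 + 1 = 14.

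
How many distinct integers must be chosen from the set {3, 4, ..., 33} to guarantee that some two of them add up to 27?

21

Group the elements by complementary pair {x, 27−x}: {3,24}, {4,23}, {5,22}, …, giving 11 two-element pairs and 9 integers whose partner 27−x falls outside [3,33].
Pigeonhole: treating each of those 20 groups as a pigeonhole, one can pick one integer per group — 20 integers — with no two summing to 27.
The 21st integer lands in an occupied pair, forcing a sum of 27.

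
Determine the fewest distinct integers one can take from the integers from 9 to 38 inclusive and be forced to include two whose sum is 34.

23

A set avoiding the sum 34 can contain at most one of each pair {x, 34−x}, plus the 14 elements whose complement lies outside the range or equal to its own complement.
The integers 17, …, 38 (22 of them) are such a set: any two sum to at least 17+18 = 35 > 34.
Any 23rd integer completes one of the 8 pairs, so 23 choices force a sum of 34.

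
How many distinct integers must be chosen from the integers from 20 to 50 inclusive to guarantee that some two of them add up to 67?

A set avoiding the sum 67 can contain at most one of each pair {x, 67−x}, plus the 3 elements whose complement lies outside the range.
The integers 34, …, 50 (17 of them) are such a set: any two sum to at least 34+35 = 69 > 67.
Any 18th integer completes one of the 14 pairs, so 18 choices force a sum of 67.

18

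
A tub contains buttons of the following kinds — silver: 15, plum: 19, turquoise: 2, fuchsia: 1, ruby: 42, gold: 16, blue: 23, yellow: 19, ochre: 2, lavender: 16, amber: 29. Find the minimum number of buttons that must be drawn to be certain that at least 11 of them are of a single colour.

86

An adversary could hand out at most 10 buttons per colour (turquoise, fuchsia, ochre run out sooner): 10 + 10 + 2 + 1 + 10 + 10 + 10 + 10 + 2 + 10 + 10 = 85 buttons and still no colour has 11.
One more button lands in a colour already at 10, so 86 draws are enough and 85 are not.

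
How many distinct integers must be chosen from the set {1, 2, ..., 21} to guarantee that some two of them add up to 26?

14

Two chosen integers sum to 26 exactly when both halves of some pair {x, 26−x} with 5 ≤ x ≤ 26−x ≤ 21 are chosen — 8 such pairs.
The remaining 5 elements (those with no distinct partner in range) can never complete a 26-sum, so the worst case takes all of them and one from each pair: 5 + 8 = 13.
By pigeonhole, the 14th integer has to be the second member of some pair, so 13 + 1 = 14.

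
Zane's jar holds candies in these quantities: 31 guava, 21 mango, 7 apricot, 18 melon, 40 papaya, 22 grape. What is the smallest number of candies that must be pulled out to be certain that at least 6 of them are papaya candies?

105

In the worst case for collecting papaya candies, every non-papaya candy comes out first.
There are 31 + 21 + 7 + 18 + 22 = 99 non-papaya candies altogether.
After those, each further candy must be papaya, so 99 + 6 = 105 draws guarantee 6 papaya candies.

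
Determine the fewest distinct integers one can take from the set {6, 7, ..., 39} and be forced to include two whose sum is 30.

26

A set avoiding the sum 30 can contain at most one of each pair {x, 30−x}, plus the 16 elements whose complement lies outside the range or equal to its own complement.
The integers 15, …, 39 (25 of them) are such a set: any two sum to at least 15+16 = 31 > 30.
Any 26th integer completes one of the 9 pairs, so 26 choices force a sum of 30.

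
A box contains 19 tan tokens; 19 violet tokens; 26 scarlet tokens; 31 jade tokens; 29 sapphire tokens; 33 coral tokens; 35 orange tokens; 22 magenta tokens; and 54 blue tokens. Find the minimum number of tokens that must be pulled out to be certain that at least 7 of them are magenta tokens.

In the worst case for collecting magenta tokens, every non-magenta token comes out first.
There are 19 + 19 + 26 + 31 + 29 + 33 + 35 + 54 = 246 non-magenta tokens altogether.
After those, each further token must be magenta, so 246 + 7 = 253 draws guarantee 7 magenta tokens.

253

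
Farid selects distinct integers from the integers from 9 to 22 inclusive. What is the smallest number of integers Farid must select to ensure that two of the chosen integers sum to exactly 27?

A set avoiding the sum 27 can contain at most one of each pair {x, 27−x}, plus the 4 elements whose complement lies outside the range.
The integers 14, …, 22 (9 of them) are such a set: any two sum to at least 14+15 = 29 > 27.
Any 10th integer completes one of the 5 pairs, so 10 choices force a sum of 27.

10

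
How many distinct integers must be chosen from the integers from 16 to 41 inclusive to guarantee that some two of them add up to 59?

15

Group the elements by complementary pair {x, 59−x}: {18,41}, {19,40}, {20,39}, …, giving 12 two-element pairs and 2 integers whose partner 59−x falls outside [16,41].
Pigeonhole: treating each of those 14 groups as a pigeonhole, one can pick one integer per group — 14 integers — with no two summing to 59.
The 15th integer lands in an occupied pair, forcing a sum of 59.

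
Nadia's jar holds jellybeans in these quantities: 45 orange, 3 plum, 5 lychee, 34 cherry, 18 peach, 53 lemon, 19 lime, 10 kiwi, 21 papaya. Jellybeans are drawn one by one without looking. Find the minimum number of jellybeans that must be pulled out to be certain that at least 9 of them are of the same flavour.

Put each drawn jellybean into a box by flavour. The largest draw with every box below 9 takes min(count, 8) from each flavour; flavours with fewer than 8 contribute all they have.
Σ min(cᵢ, 8) = 8 + 3 + 5 + 8 + 8 + 8 + 8 + 8 + 8 = 64.
Draw number 64 + 1 = 65 must push one box to 9.

65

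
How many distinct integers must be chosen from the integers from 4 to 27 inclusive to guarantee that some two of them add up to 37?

16

Two chosen integers sum to 37 exactly when both halves of some pair {x, 37−x} with 10 ≤ x ≤ 37−x ≤ 27 are chosen — 9 such pairs.
The remaining 6 elements (those with no distinct partner in range) can never complete a 37-sum, so the worst case takes all of them and one from each pair: 6 + 9 = 15.
By pigeonhole, the 16th integer has to be the second member of some pair, so 15 + 1 = 16.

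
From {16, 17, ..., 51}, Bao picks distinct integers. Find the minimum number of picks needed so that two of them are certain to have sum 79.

A set avoiding the sum 79 can contain at most one of each pair {x, 79−x}, plus the 12 elements whose complement lies outside the range.
The integers 16, …, 39 (24 of them) are such a set: any two sum to at least 16+17 = 33 and at most 38+39 = 77 < 79.
Any 25th integer completes one of the 12 pairs, so 25 choices force a sum of 79.

25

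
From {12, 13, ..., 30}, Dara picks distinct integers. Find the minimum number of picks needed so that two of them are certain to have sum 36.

14

A set avoiding the sum 36 can contain at most one of each pair {x, 36−x}, plus the 7 elements whose complement lies outside the range or equal to its own complement.
The integers 18, …, 30 (13 of them) are such a set: any two sum to at least 18+19 = 37 > 36.
Any 14th integer completes one of the 6 pairs, so 14 choices force a sum of 36.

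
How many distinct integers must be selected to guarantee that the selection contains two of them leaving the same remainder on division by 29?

The 29 residue classes mod 29 are the pigeonholes.
With 29 integers one could put 1 in each residue class and have no class reach 2.
The 30th integer pushes some class to 2, so 29·1 + 1 = 30.

30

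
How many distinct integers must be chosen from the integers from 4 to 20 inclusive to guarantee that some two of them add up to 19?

12

Group the elements by complementary pair {x, 19−x}: {4,15}, {5,14}, {6,13}, …, giving 6 two-element pairs and 5 integers whose partner 19−x falls outside [4,20].
Pigeonhole: treating each of those 11 groups as a pigeonhole, one can pick one integer per group — 11 integers — with no two summing to 19.
The 12th integer lands in an occupied pair, forcing a sum of 19.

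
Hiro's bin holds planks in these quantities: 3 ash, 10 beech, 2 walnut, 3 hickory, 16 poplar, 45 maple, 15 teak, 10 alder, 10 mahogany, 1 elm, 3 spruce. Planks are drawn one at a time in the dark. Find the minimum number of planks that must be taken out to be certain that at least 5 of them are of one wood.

37

By the pigeonhole principle, the 11 woods are the holes; the planks drawn are the pigeons.
To avoid 5 of any one wood, the worst case takes at most 4 of each wood, or every plank of a wood that has fewer than 4.
That gives 3 + 4 + 2 + 3 + 4 + 4 + 4 + 4 + 4 + 1 + 3 = 36 planks with no wood reaching 5.
The next plank forces some wood to 5, so 36 + 1 = 37.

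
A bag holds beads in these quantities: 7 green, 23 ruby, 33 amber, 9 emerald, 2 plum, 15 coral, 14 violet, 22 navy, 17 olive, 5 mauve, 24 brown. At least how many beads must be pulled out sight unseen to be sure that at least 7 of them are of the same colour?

Put each drawn bead into a box by colour. The largest draw with every box below 7 takes min(count, 6) from each colour; colours with fewer than 6 contribute all they have.
Σ min(cᵢ, 6) = 6 + 6 + 6 + 6 + 2 + 6 + 6 + 6 + 6 + 5 + 6 = 61.
Draw number 61 + 1 = 62 must push one box to 7.

62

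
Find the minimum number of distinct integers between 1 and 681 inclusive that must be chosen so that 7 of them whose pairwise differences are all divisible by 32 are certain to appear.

Integers whose pairwise differences are multiples of 32 are exactly those sharing a remainder mod 32. The 32 residue classes mod 32 are the pigeonholes.
With 192 integers one could put 6 in each residue class and have no class reach 7.
The 193rd integer pushes some class to 7, so 32·6 + 1 = 193.

193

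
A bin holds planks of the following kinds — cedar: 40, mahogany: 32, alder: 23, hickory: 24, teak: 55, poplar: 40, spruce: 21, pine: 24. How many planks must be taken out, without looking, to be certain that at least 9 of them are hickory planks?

In the worst case for collecting hickory planks, every non-hickory plank comes out first.
There are 40 + 32 + 23 + 55 + 40 + 21 + 24 = 235 non-hickory planks altogether.
After those, each further plank must be hickory, so 235 + 9 = 244 draws guarantee 9 hickory planks.

244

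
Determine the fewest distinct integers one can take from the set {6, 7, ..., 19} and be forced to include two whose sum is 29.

A set avoiding the sum 29 can contain at most one of each pair {x, 29−x}, plus the 4 elements whose complement lies outside the range.
The integers 6, …, 14 (9 of them) are such a set: any two sum to at least 6+7 = 13 and at most 13+14 = 27 < 29.
Any 10th integer completes one of the 5 pairs, so 10 choices force a sum of 29.

10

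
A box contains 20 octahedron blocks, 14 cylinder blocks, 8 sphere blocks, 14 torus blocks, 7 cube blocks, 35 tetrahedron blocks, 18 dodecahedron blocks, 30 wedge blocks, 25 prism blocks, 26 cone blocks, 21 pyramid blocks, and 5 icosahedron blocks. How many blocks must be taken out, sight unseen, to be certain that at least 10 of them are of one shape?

The 12 shapes are the holes; the blocks drawn are the pigeons.
To avoid 10 of any one shape, the worst case takes at most 9 of each shape, or every block of a shape that has fewer than 9.
That gives 9 + 9 + 8 + 9 + 7 + 9 + 9 + 9 + 9 + 9 + 9 + 5 = 101 blocks with no shape reaching 10.
The next block forces some shape to 10, so 101 + 1 = 102.

102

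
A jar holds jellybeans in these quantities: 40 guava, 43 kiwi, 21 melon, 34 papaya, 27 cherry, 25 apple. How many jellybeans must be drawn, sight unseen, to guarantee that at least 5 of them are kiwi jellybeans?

152

In the worst case for collecting kiwi jellybeans, every non-kiwi jellybean comes out first.
There are 40 + 21 + 34 + 27 + 25 = 147 non-kiwi jellybeans altogether.
After those, each further jellybean must be kiwi, so 147 + 5 = 152 draws guarantee 5 kiwi jellybeans.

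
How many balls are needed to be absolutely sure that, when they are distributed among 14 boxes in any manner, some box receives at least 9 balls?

113

With 112 balls one could put exactly 8 in each of the 14 boxes, and no box would reach 9.
By the pigeonhole principle, one more ball must land in a box that already has 8, giving it 9.
So 14 × 8 + 1 = 113 balls are required.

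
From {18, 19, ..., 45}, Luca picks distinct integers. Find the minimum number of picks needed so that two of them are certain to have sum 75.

21

Group the elements by complementary pair {x, 75−x}: {30,45}, {31,44}, {32,43}, …, giving 8 two-element pairs and 12 integers whose partner 75−x falls outside [18,45].
Treating each of those 20 groups as a pigeonhole, one can pick one integer per group — 20 integers — with no two summing to 75.
The 21st integer lands in an occupied pair, forcing a sum of 75.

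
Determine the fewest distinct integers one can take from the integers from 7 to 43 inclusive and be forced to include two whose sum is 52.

21

Group the elements by complementary pair {x, 52−x}: {9,43}, {10,42}, {11,41}, …, giving 17 two-element pairs, the single value 26 (it cannot pair with itself since the integers are distinct), and 2 integers whose partner 52−x falls outside [7,43].
Treating each of those 20 groups as a pigeonhole, one can pick one integer per group — 20 integers — with no two summing to 52.
The 21st integer lands in an occupied pair, forcing a sum of 52.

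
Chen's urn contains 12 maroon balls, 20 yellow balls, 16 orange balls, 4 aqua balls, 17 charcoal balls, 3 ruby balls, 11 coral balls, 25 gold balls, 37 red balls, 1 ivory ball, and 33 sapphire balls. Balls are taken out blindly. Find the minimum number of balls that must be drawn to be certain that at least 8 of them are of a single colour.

An adversary could hand out at most 7 balls per colour (aqua, ruby, ivory run out sooner): 7 + 7 + 7 + 4 + 7 + 3 + 7 + 7 + 7 + 1 + 7 = 64 balls and still no colour has 8.
By the pigeonhole principle, one more ball lands in a colour already at 7, so 65 draws are enough and 64 are not.

65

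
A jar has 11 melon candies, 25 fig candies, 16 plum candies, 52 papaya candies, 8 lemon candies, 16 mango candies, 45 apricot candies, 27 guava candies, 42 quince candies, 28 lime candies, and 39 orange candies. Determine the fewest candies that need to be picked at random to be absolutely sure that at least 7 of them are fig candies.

In the worst case for collecting fig candies, every non-fig candy comes out first.
There are 11 + 16 + 52 + 8 + 16 + 45 + 27 + 42 + 28 + 39 = 284 non-fig candies altogether.
After those, each further candy must be fig, so 284 + 7 = 291 draws guarantee 7 fig candies.

291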